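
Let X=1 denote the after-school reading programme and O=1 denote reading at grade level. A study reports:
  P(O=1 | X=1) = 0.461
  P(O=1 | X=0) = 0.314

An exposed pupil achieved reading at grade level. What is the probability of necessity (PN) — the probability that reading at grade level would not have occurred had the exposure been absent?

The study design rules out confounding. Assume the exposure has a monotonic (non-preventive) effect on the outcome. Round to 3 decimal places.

Let p₁ = 0.461, p₀ = 0.314.
Under exogeneity and monotonicity, PN = (p₁ − p₀) / p₁.
PN = (0.461 − 0.314) / 0.461 = 0.147 / 0.461 ≈ 0.3189

PN ≈ 0.319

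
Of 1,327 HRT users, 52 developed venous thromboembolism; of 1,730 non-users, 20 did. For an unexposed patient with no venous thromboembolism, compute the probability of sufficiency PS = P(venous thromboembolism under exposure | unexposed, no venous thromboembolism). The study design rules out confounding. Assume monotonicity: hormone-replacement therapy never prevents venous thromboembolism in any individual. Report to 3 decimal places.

p₁ = P(outcome | exposed) = 52/1327 = 0.039186
p₀ = P(outcome | unexposed) = 20/1730 = 0.011561
Under exogeneity and monotonicity, PS = (p₁ − p₀) / (1 − p₀).
PS = (0.039186 − 0.011561) / (1 − 0.011561) = 0.027625 / 0.98844 ≈ 0.0279

PS ≈ 0.028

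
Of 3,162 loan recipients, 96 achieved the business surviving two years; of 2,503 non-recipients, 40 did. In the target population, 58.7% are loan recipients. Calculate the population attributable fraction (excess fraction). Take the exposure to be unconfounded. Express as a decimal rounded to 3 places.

PAF ≈ 0.346

p₁ = P(outcome | exposed) = 96/3162 = 0.030361
p₀ = P(outcome | unexposed) = 40/2503 = 0.015981
Overall risk P(Y=1) = π·p₁ + (1−π)·p₀ = 0.587×0.030361 + 0.413×0.015981 = 0.024422.
Under exogeneity, PAF = [P(Y=1) − p₀] / P(Y=1).
PAF = (0.024422 − 0.015981) / 0.024422 ≈ 0.3456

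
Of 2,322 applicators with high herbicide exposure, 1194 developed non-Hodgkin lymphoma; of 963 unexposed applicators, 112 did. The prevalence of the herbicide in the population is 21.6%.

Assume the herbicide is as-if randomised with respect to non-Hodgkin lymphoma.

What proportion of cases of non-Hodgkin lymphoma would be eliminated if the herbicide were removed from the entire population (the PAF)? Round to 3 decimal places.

PAF ≈ 0.425

p₁ = P(outcome | exposed) = 1194/2322 = 0.51421
p₀ = P(outcome | unexposed) = 112/963 = 0.1163
Overall risk P(Y=1) = π·p₁ + (1−π)·p₀ = 0.216×0.51421 + 0.784×0.1163 = 0.20225.
Under exogeneity, PAF = [P(Y=1) − p₀] / P(Y=1).
PAF = (0.20225 − 0.1163) / 0.20225 ≈ 0.4250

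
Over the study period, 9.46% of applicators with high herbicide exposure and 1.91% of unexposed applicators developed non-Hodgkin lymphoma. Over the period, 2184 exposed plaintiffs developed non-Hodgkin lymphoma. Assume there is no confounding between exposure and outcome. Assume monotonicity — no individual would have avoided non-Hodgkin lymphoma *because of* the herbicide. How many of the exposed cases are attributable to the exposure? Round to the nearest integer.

about 1743 cases

p₁ = 0.0946, p₀ = 0.0191.
PN = (p₁ − p₀)/p₁ = (0.0946 − 0.0191) / 0.0946 ≈ 0.79810.
Attributable cases ≈ PN × (exposed cases) = 0.79810 × 2184 ≈ 1743.04.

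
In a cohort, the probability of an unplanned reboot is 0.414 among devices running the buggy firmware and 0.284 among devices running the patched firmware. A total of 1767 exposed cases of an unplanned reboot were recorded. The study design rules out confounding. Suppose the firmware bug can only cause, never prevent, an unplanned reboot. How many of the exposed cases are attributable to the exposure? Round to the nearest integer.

about 555 cases

Let p₁ = 0.414, p₀ = 0.284.
PN = (p₁ − p₀)/p₁ = (0.414 − 0.284) / 0.414 ≈ 0.31401.
Attributable cases ≈ PN × (exposed cases) = 0.31401 × 1767 ≈ 554.86.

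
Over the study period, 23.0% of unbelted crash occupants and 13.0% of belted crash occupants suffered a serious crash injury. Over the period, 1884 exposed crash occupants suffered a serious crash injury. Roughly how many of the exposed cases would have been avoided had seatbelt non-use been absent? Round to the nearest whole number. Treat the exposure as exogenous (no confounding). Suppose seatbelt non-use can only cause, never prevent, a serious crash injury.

about 819 cases

p₁ = 0.23, p₀ = 0.13.
PN = (p₁ − p₀)/p₁ = (0.23 − 0.13) / 0.23 ≈ 0.43478.
Attributable cases ≈ PN × (exposed cases) = 0.43478 × 1884 ≈ 819.13.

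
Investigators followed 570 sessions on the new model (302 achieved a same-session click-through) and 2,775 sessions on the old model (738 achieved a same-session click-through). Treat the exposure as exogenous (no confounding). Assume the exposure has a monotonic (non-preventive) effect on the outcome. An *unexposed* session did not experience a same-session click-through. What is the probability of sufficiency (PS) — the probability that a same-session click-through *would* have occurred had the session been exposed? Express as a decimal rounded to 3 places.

p₁ = P(outcome | exposed) = 302/570 = 0.52982
p₀ = P(outcome | unexposed) = 738/2775 = 0.26595
Under exogeneity and monotonicity, PS = (p₁ − p₀) / (1 − p₀).
PS = (0.52982 − 0.26595) / (1 − 0.26595) = 0.26388 / 0.73405 ≈ 0.3595

PS ≈ 0.359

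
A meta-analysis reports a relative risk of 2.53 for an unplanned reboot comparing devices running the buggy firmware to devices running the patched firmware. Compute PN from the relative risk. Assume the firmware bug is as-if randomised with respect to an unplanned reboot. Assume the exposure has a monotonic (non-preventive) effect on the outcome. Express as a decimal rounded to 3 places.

PN ≈ 0.605

Under exogeneity and monotonicity, PN = (RR − 1) / RR = 1 − 1/RR.
PN = (2.53 − 1) / 2.53 = 1.53 / 2.53 ≈ 0.6047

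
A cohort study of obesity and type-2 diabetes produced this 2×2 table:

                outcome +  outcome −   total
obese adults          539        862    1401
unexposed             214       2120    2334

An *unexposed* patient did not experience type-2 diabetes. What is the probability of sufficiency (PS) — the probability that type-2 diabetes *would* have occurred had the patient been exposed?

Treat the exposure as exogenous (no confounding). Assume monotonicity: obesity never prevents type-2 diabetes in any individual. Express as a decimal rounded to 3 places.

p₁ = P(outcome | exposed) = 539/1401 = 0.38473
p₀ = P(outcome | unexposed) = 214/2334 = 0.091688
Under exogeneity and monotonicity, PS = (p₁ − p₀) / (1 − p₀).
PS = (0.38473 − 0.091688) / (1 − 0.091688) = 0.29304 / 0.90831 ≈ 0.3226

PS ≈ 0.323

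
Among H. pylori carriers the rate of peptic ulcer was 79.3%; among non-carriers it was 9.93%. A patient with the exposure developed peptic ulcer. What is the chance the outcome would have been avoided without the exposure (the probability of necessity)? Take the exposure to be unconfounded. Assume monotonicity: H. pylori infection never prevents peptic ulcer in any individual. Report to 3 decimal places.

PN ≈ 0.875

p₁ = 0.793, p₀ = 0.0993.
Under exogeneity and monotonicity, PN = (p₁ − p₀) / p₁.
PN = (0.793 − 0.0993) / 0.793 = 0.6937 / 0.793 ≈ 0.8748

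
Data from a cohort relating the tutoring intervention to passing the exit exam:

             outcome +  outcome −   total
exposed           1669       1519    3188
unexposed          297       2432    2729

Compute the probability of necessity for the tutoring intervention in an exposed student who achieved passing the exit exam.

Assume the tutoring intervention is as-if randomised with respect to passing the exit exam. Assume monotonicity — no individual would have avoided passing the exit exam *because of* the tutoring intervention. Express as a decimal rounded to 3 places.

PN ≈ 0.792

p₁ = P(outcome | exposed) = 1669/3188 = 0.52353
p₀ = P(outcome | unexposed) = 297/2729 = 0.10883
Under exogeneity and monotonicity, PN = (p₁ − p₀)/p₁.
PN = (0.52353 − 0.10883) / 0.52353 ≈ 0.7921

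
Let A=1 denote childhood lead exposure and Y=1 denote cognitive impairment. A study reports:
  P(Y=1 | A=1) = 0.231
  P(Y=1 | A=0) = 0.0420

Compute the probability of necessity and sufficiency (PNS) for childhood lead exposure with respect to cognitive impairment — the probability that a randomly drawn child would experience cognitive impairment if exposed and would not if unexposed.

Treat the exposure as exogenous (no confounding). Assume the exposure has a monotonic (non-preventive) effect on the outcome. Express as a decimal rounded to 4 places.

PNS ≈ 0.1890

Let p₁ = 0.231, p₀ = 0.042.
Under exogeneity and monotonicity, PNS = p₁ − p₀.
PNS = 0.231 − 0.042 = 0.189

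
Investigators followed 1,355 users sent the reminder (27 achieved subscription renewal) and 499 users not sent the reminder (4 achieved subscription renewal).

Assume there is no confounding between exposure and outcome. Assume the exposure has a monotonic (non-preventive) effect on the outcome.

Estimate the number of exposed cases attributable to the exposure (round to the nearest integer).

about 16 cases

p₁ = P(outcome | exposed) = 27/1355 = 0.019926
p₀ = P(outcome | unexposed) = 4/499 = 0.008016
PN = (p₁ − p₀)/p₁ = (0.019926 − 0.008016) / 0.019926 ≈ 0.59771.
Attributable cases ≈ PN × (exposed cases) = 0.59771 × 27 ≈ 16.14.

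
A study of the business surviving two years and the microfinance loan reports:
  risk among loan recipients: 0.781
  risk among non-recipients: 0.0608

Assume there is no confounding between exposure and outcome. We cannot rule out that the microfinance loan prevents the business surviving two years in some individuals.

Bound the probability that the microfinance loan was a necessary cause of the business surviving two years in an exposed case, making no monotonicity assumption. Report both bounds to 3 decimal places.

Let p₁ = 0.781, p₀ = 0.0608.
Under exogeneity alone the bounds on PN are max{0,(p₁−p₀)/p₁} ≤ PN ≤ min{1,(1−p₀)/p₁}.
  lower = (p₁ − p₀)/p₁ = 0.7202 / 0.781 ≈ 0.9222
  upper = min{1, (1 − p₀)/p₁} = 0.9392 / 0.781 ≈ 1.2026 → capped at 1

0.922 ≤ PN ≤ 1.000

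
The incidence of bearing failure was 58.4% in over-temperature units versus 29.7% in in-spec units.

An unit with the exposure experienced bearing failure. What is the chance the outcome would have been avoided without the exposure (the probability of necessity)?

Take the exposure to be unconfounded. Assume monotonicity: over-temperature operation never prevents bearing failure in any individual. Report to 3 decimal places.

PN ≈ 0.491

p₁ = 0.584, p₀ = 0.297.
Under exogeneity and monotonicity, PN = (p₁ − p₀) / p₁.
PN = (0.584 − 0.297) / 0.584 = 0.287 / 0.584 ≈ 0.4914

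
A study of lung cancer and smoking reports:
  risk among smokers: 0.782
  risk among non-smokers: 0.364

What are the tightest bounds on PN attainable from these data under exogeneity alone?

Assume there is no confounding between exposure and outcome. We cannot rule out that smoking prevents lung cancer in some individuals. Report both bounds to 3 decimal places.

Let p₁ = 0.782, p₀ = 0.364.
Under exogeneity alone the bounds on PN are max{0,(p₁−p₀)/p₁} ≤ PN ≤ min{1,(1−p₀)/p₁}.
  lower = (p₁ − p₀)/p₁ = 0.418 / 0.782 ≈ 0.5345
  upper = min{1, (1 − p₀)/p₁} = 0.636 / 0.782 ≈ 0.8133

0.535 ≤ PN ≤ 0.813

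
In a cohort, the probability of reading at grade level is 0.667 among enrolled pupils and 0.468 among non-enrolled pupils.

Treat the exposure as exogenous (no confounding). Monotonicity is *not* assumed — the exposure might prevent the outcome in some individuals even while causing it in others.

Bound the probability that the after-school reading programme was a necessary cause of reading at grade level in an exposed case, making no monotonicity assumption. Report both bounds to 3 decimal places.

0.298 ≤ PN ≤ 0.798

Let p₁ = 0.667, p₀ = 0.468.
Under exogeneity alone the bounds on PN are max{0,(p₁−p₀)/p₁} ≤ PN ≤ min{1,(1−p₀)/p₁}.
  lower = (p₁ − p₀)/p₁ = 0.199 / 0.667 ≈ 0.2984
  upper = min{1, (1 − p₀)/p₁} = 0.532 / 0.667 ≈ 0.7976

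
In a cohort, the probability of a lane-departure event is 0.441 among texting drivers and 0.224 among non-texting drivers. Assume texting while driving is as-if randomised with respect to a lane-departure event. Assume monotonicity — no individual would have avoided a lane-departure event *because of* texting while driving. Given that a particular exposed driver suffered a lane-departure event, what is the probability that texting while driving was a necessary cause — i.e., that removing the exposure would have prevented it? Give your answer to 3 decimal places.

PN ≈ 0.492

Let p₁ = 0.441, p₀ = 0.224.
Under exogeneity and monotonicity, PN = (p₁ − p₀) / p₁.
PN = (0.441 − 0.224) / 0.441 = 0.217 / 0.441 ≈ 0.4921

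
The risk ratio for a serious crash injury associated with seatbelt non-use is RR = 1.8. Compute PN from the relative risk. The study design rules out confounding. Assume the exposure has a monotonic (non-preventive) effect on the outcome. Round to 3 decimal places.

Under exogeneity and monotonicity, PN = (RR − 1) / RR = 1 − 1/RR.
PN = (1.8 − 1) / 1.8 = 0.8 / 1.8 ≈ 0.4444

PN ≈ 0.444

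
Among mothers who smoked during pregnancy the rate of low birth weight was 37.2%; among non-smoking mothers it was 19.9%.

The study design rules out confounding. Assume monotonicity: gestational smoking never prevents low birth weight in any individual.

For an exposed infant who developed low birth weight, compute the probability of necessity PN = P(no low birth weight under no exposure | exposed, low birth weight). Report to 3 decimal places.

p₁ = 0.372, p₀ = 0.199.
Under exogeneity and monotonicity, PN = (p₁ − p₀) / p₁.
PN = (0.372 − 0.199) / 0.372 = 0.173 / 0.372 ≈ 0.4651

PN ≈ 0.465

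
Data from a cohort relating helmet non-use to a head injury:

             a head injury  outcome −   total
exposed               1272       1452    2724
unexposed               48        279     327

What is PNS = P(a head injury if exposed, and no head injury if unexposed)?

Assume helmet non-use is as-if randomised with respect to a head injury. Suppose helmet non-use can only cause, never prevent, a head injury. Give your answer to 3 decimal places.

PNS ≈ 0.320

p₁ = P(outcome | exposed) = 1272/2724 = 0.46696
p₀ = P(outcome | unexposed) = 48/327 = 0.14679
Under exogeneity and monotonicity, PNS = p₁ − p₀.
PNS = 0.46696 − 0.14679 = 0.32017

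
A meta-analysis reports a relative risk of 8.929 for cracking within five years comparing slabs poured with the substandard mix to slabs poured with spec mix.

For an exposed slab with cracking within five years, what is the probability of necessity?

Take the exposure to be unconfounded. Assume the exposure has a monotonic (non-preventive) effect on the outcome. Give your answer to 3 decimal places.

Under exogeneity and monotonicity, PN = (RR − 1) / RR = 1 − 1/RR.
PN = (8.929 − 1) / 8.929 = 7.929 / 8.929 ≈ 0.8880

PN ≈ 0.888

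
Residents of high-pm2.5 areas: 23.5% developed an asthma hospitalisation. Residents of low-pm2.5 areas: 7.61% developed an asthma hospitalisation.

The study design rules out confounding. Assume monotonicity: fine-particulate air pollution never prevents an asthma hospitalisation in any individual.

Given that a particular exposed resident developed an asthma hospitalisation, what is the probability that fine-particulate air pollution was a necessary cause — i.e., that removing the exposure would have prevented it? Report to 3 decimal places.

PN ≈ 0.676

p₁ = 0.235, p₀ = 0.0761.
Under exogeneity and monotonicity, PN = (p₁ − p₀) / p₁.
PN = (0.235 − 0.0761) / 0.235 = 0.1589 / 0.235 ≈ 0.6762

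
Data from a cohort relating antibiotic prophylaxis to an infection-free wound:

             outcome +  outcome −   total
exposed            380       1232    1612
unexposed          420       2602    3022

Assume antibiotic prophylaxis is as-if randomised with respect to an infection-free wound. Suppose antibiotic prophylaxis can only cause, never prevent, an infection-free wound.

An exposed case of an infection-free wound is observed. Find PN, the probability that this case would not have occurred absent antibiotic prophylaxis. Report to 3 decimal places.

PN ≈ 0.410

p₁ = P(outcome | exposed) = 380/1612 = 0.23573
p₀ = P(outcome | unexposed) = 420/3022 = 0.13898
Under exogeneity and monotonicity, PN = (p₁ − p₀)/p₁.
PN = (0.23573 − 0.13898) / 0.23573 ≈ 0.4104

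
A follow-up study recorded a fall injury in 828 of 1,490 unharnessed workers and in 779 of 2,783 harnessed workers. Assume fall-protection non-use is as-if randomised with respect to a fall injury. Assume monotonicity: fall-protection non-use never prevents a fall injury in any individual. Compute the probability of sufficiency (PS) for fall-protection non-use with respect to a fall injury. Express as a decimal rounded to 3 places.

p₁ = P(outcome | exposed) = 828/1490 = 0.5557
p₀ = P(outcome | unexposed) = 779/2783 = 0.27991
Under exogeneity and monotonicity, PS = (p₁ − p₀) / (1 − p₀).
PS = (0.5557 − 0.27991) / (1 − 0.27991) = 0.27579 / 0.72009 ≈ 0.3830

PS ≈ 0.383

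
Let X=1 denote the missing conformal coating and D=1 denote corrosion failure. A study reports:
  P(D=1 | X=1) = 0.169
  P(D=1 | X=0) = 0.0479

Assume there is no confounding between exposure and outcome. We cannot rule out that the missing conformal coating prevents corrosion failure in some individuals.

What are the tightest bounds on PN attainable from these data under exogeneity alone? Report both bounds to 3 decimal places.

0.717 ≤ PN ≤ 1.000

Let p₁ = 0.169, p₀ = 0.0479.
Under exogeneity alone the bounds on PN are max{0,(p₁−p₀)/p₁} ≤ PN ≤ min{1,(1−p₀)/p₁}.
  lower = (p₁ − p₀)/p₁ = 0.1211 / 0.169 ≈ 0.7166
  upper = min{1, (1 − p₀)/p₁} = 0.9521 / 0.169 ≈ 5.6337 → capped at 1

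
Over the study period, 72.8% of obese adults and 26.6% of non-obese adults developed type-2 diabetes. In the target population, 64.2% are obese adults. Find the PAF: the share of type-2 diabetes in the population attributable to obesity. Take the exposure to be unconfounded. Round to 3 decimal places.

PAF ≈ 0.527

p₁ = 0.728, p₀ = 0.266.
Overall risk P(Y=1) = π·p₁ + (1−π)·p₀ = 0.642×0.728 + 0.358×0.266 = 0.5626.
Under exogeneity, PAF = [P(Y=1) − p₀] / P(Y=1).
PAF = (0.5626 − 0.266) / 0.5626 ≈ 0.5272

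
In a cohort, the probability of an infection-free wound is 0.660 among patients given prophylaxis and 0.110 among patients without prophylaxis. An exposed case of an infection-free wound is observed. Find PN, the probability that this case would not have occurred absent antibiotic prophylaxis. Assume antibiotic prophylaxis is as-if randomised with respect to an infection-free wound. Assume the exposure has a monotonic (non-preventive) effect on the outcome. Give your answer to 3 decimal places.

Let p₁ = 0.66, p₀ = 0.11.
Under exogeneity and monotonicity, PN = (p₁ − p₀) / p₁.
PN = (0.66 − 0.11) / 0.66 = 0.55 / 0.66 ≈ 0.8333

PN ≈ 0.833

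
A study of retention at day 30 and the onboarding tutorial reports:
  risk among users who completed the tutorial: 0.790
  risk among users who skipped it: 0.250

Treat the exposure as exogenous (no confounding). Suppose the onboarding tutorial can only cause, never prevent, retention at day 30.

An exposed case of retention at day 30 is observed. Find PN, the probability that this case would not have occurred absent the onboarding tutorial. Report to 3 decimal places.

Let p₁ = 0.79, p₀ = 0.25.
Under exogeneity and monotonicity, PN = (p₁ − p₀) / p₁.
PN = (0.79 − 0.25) / 0.79 = 0.54 / 0.79 ≈ 0.6835

PN ≈ 0.684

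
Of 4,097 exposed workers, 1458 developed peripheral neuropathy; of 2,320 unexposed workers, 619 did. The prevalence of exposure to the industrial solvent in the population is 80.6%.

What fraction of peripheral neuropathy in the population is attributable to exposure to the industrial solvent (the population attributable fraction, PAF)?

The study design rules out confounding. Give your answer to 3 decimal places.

PAF ≈ 0.212

p₁ = P(outcome | exposed) = 1458/4097 = 0.35587
p₀ = P(outcome | unexposed) = 619/2320 = 0.26681
Overall risk P(Y=1) = π·p₁ + (1−π)·p₀ = 0.806×0.35587 + 0.194×0.26681 = 0.33859.
Under exogeneity, PAF = [P(Y=1) − p₀] / P(Y=1).
PAF = (0.33859 − 0.26681) / 0.33859 ≈ 0.2120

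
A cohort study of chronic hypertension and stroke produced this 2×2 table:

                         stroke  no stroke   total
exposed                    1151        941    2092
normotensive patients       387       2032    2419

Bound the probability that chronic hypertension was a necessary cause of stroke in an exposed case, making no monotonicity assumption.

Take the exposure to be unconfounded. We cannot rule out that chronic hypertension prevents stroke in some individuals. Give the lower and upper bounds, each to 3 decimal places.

0.709 ≤ PN ≤ 1.000

p₁ = P(outcome | exposed) = 1151/2092 = 0.55019
p₀ = P(outcome | unexposed) = 387/2419 = 0.15998
Under exogeneity alone the bounds on PN are max{0,(p₁−p₀)/p₁} ≤ PN ≤ min{1,(1−p₀)/p₁}.
  lower = (p₁ − p₀)/p₁ = 0.39021 / 0.55019 ≈ 0.7092
  upper = min{1, (1 − p₀)/p₁} = 0.84002 / 0.55019 ≈ 1.5268 → capped at 1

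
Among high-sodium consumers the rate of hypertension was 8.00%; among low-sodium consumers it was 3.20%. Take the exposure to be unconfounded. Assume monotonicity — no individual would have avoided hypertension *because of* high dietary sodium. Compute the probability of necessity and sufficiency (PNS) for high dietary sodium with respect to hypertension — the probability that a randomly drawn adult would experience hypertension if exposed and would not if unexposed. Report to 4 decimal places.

PNS ≈ 0.0480

p₁ = 0.08, p₀ = 0.032.
Under exogeneity and monotonicity, PNS = p₁ − p₀.
PNS = 0.08 − 0.032 = 0.048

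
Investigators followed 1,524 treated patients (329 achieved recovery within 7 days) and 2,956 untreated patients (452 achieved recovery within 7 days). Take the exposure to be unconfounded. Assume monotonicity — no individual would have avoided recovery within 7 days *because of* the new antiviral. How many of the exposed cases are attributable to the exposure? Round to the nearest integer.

about 96 cases

p₁ = P(outcome | exposed) = 329/1524 = 0.21588
p₀ = P(outcome | unexposed) = 452/2956 = 0.15291
PN = (p₁ − p₀)/p₁ = (0.21588 − 0.15291) / 0.21588 ≈ 0.29169.
Attributable cases ≈ PN × (exposed cases) = 0.29169 × 329 ≈ 95.97.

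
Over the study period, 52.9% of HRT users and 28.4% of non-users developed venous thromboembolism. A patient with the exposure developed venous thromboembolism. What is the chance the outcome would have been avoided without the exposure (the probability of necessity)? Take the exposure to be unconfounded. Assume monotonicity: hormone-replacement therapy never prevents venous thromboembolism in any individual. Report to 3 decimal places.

p₁ = 0.529, p₀ = 0.284.
Under exogeneity and monotonicity, PN = (p₁ − p₀) / p₁.
PN = (0.529 − 0.284) / 0.529 = 0.245 / 0.529 ≈ 0.4631

PN ≈ 0.463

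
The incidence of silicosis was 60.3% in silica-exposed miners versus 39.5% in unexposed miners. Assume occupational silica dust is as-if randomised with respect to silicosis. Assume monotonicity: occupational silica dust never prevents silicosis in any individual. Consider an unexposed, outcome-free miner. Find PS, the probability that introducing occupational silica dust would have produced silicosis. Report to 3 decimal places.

PS ≈ 0.344

p₁ = 0.603, p₀ = 0.395.
Under exogeneity and monotonicity, PS = (p₁ − p₀) / (1 − p₀).
PS = (0.603 − 0.395) / (1 − 0.395) = 0.208 / 0.605 ≈ 0.3438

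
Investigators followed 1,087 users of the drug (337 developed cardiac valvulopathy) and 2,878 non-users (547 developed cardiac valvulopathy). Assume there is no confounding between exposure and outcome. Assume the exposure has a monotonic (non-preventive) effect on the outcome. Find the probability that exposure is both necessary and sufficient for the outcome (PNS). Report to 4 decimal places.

PNS ≈ 0.1200

p₁ = P(outcome | exposed) = 337/1087 = 0.31003
p₀ = P(outcome | unexposed) = 547/2878 = 0.19006
Under exogeneity and monotonicity, PNS = p₁ − p₀.
PNS = 0.31003 − 0.19006 = 0.11997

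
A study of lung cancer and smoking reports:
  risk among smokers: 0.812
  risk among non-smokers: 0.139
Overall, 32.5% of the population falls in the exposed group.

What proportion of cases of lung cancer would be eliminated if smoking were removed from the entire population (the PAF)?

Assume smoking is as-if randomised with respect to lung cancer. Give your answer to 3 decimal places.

Let p₁ = 0.812, p₀ = 0.139.
Overall risk P(Y=1) = π·p₁ + (1−π)·p₀ = 0.325×0.812 + 0.675×0.139 = 0.35773.
Under exogeneity, PAF = [P(Y=1) − p₀] / P(Y=1).
PAF = (0.35773 − 0.139) / 0.35773 ≈ 0.6114

PAF ≈ 0.611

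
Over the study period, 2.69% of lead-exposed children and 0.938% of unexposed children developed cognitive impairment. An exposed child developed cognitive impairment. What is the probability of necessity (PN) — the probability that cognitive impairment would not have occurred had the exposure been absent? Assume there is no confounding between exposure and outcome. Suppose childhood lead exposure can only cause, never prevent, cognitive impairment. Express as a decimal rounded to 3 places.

p₁ = 0.0269, p₀ = 0.00938.
Under exogeneity and monotonicity, PN = (p₁ − p₀) / p₁.
PN = (0.0269 − 0.00938) / 0.0269 = 0.01752 / 0.0269 ≈ 0.6513

PN ≈ 0.651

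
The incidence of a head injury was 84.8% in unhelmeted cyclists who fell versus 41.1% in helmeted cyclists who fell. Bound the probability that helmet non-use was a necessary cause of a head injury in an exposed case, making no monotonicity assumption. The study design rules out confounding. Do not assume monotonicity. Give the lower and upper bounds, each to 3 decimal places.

p₁ = 0.848, p₀ = 0.411.
Under exogeneity alone the bounds on PN are max{0,(p₁−p₀)/p₁} ≤ PN ≤ min{1,(1−p₀)/p₁}.
  lower = (p₁ − p₀)/p₁ = 0.437 / 0.848 ≈ 0.5153
  upper = min{1, (1 − p₀)/p₁} = 0.589 / 0.848 ≈ 0.6946

0.515 ≤ PN ≤ 0.695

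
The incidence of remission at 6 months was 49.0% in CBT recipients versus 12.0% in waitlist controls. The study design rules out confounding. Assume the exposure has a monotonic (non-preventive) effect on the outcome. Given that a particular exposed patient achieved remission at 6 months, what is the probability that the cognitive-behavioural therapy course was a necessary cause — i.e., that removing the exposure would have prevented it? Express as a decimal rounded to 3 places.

PN ≈ 0.755

p₁ = 0.49, p₀ = 0.12.
Under exogeneity and monotonicity, PN = (p₁ − p₀) / p₁.
PN = (0.49 − 0.12) / 0.49 = 0.37 / 0.49 ≈ 0.7551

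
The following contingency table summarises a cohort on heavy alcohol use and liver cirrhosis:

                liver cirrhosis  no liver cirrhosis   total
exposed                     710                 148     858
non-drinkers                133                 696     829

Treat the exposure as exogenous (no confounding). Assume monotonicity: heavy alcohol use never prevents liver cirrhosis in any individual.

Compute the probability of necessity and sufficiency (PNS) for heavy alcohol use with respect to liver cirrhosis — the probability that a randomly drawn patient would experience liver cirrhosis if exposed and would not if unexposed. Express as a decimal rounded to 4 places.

p₁ = P(outcome | exposed) = 710/858 = 0.82751
p₀ = P(outcome | unexposed) = 133/829 = 0.16043
Under exogeneity and monotonicity, PNS = p₁ − p₀.
PNS = 0.82751 − 0.16043 = 0.66707

PNS ≈ 0.6671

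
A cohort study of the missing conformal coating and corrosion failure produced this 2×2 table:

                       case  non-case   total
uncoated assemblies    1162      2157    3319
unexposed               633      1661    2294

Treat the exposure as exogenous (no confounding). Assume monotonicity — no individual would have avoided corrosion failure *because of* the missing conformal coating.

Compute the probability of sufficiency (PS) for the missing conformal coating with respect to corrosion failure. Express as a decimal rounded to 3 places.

p₁ = P(outcome | exposed) = 1162/3319 = 0.35011
p₀ = P(outcome | unexposed) = 633/2294 = 0.27594
Under exogeneity and monotonicity, PS = (p₁ − p₀)/(1 − p₀).
PS = (0.35011 − 0.27594) / 0.72406 ≈ 0.1024

PS ≈ 0.102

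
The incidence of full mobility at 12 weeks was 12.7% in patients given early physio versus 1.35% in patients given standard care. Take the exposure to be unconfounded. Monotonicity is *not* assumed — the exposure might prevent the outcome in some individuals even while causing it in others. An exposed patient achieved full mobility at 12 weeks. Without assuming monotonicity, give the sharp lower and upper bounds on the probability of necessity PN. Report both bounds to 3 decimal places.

p₁ = 0.127, p₀ = 0.0135.
Under exogeneity alone the bounds on PN are max{0,(p₁−p₀)/p₁} ≤ PN ≤ min{1,(1−p₀)/p₁}.
  lower = (p₁ − p₀)/p₁ = 0.1135 / 0.127 ≈ 0.8937
  upper = min{1, (1 − p₀)/p₁} = 0.9865 / 0.127 ≈ 7.7677 → capped at 1

0.894 ≤ PN ≤ 1.000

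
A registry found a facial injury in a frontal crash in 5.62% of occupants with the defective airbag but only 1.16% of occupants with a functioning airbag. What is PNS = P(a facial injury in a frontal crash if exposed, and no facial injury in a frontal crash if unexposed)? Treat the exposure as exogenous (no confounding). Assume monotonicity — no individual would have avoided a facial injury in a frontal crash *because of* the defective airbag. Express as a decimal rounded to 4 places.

PNS ≈ 0.0446

p₁ = 0.0562, p₀ = 0.0116.
Under exogeneity and monotonicity, PNS = p₁ − p₀.
PNS = 0.0562 − 0.0116 = 0.0446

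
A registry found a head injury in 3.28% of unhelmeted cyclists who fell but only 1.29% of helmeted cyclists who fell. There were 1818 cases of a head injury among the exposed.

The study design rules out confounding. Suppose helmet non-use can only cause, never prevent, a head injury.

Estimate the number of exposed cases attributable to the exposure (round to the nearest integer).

about 1103 cases

p₁ = 0.0328, p₀ = 0.0129.
PN = (p₁ − p₀)/p₁ = (0.0328 − 0.0129) / 0.0328 ≈ 0.60671.
Attributable cases ≈ PN × (exposed cases) = 0.60671 × 1818 ≈ 1102.99.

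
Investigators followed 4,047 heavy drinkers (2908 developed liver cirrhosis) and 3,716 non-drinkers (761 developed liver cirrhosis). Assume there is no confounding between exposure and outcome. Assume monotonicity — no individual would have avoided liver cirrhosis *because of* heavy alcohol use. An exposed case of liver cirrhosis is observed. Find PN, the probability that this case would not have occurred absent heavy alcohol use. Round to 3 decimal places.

PN ≈ 0.715

p₁ = P(outcome | exposed) = 2908/4047 = 0.71856
p₀ = P(outcome | unexposed) = 761/3716 = 0.20479
Under exogeneity and monotonicity, PN = (p₁ − p₀) / p₁.
PN = (0.71856 − 0.20479) / 0.71856 = 0.51377 / 0.71856 ≈ 0.7150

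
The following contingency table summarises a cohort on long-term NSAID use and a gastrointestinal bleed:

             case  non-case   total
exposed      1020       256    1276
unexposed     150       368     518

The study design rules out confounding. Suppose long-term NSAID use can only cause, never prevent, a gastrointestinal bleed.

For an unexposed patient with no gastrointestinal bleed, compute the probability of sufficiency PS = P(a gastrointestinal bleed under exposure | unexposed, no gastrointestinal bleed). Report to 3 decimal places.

PS ≈ 0.718

p₁ = P(outcome | exposed) = 1020/1276 = 0.79937
p₀ = P(outcome | unexposed) = 150/518 = 0.28958
Under exogeneity and monotonicity, PS = (p₁ − p₀)/(1 − p₀).
PS = (0.79937 − 0.28958) / 0.71042 ≈ 0.7176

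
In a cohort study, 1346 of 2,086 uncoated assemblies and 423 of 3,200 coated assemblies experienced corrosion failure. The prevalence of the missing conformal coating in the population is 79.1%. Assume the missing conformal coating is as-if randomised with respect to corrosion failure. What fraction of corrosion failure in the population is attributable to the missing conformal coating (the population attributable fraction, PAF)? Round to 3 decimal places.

PAF ≈ 0.754

p₁ = P(outcome | exposed) = 1346/2086 = 0.64525
p₀ = P(outcome | unexposed) = 423/3200 = 0.13219
Overall risk P(Y=1) = π·p₁ + (1−π)·p₀ = 0.791×0.64525 + 0.209×0.13219 = 0.53802.
Under exogeneity, PAF = [P(Y=1) − p₀] / P(Y=1).
PAF = (0.53802 − 0.13219) / 0.53802 ≈ 0.7543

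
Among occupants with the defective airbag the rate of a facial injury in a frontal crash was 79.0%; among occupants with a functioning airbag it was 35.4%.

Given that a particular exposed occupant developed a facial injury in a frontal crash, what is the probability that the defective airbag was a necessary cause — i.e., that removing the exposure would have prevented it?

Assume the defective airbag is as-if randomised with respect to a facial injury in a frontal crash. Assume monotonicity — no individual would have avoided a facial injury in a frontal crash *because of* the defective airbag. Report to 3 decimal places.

p₁ = 0.79, p₀ = 0.354.
Under exogeneity and monotonicity, PN = (p₁ − p₀) / p₁.
PN = (0.79 − 0.354) / 0.79 = 0.436 / 0.79 ≈ 0.5519

PN ≈ 0.552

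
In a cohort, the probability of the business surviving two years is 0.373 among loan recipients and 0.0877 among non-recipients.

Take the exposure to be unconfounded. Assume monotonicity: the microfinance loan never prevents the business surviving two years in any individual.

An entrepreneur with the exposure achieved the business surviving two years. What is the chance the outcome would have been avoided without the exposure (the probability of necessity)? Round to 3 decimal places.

PN ≈ 0.765

Let p₁ = 0.373, p₀ = 0.0877.
Under exogeneity and monotonicity, PN = (p₁ − p₀) / p₁.
PN = (0.373 − 0.0877) / 0.373 = 0.2853 / 0.373 ≈ 0.7649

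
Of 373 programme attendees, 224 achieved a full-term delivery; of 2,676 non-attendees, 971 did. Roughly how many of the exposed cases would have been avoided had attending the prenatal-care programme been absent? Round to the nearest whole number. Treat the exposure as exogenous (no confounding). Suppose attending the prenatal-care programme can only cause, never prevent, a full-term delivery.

about 89 cases

p₁ = P(outcome | exposed) = 224/373 = 0.60054
p₀ = P(outcome | unexposed) = 971/2676 = 0.36286
PN = (p₁ − p₀)/p₁ = (0.60054 − 0.36286) / 0.60054 ≈ 0.39578.
Attributable cases ≈ PN × (exposed cases) = 0.39578 × 224 ≈ 88.66.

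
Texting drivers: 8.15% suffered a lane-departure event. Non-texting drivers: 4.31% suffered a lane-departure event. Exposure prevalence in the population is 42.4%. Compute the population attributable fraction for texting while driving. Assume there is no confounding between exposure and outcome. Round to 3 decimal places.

p₁ = 0.0815, p₀ = 0.0431.
Overall risk P(Y=1) = π·p₁ + (1−π)·p₀ = 0.424×0.0815 + 0.576×0.0431 = 0.059382.
Under exogeneity, PAF = [P(Y=1) − p₀] / P(Y=1).
PAF = (0.059382 − 0.0431) / 0.059382 ≈ 0.2742

PAF ≈ 0.274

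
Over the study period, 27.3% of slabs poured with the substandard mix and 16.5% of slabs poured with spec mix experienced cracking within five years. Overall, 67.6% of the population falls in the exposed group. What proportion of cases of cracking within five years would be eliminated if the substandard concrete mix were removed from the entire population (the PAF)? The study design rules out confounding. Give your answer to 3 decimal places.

PAF ≈ 0.307

p₁ = 0.273, p₀ = 0.165.
Overall risk P(Y=1) = π·p₁ + (1−π)·p₀ = 0.676×0.273 + 0.324×0.165 = 0.23801.
Under exogeneity, PAF = [P(Y=1) − p₀] / P(Y=1).
PAF = (0.23801 − 0.165) / 0.23801 ≈ 0.3067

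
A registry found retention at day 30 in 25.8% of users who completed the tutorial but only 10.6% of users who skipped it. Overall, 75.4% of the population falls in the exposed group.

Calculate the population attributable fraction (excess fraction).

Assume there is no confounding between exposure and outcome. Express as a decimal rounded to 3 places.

PAF ≈ 0.520

p₁ = 0.258, p₀ = 0.106.
Overall risk P(Y=1) = π·p₁ + (1−π)·p₀ = 0.754×0.258 + 0.246×0.106 = 0.22061.
Under exogeneity, PAF = [P(Y=1) − p₀] / P(Y=1).
PAF = (0.22061 − 0.106) / 0.22061 ≈ 0.5195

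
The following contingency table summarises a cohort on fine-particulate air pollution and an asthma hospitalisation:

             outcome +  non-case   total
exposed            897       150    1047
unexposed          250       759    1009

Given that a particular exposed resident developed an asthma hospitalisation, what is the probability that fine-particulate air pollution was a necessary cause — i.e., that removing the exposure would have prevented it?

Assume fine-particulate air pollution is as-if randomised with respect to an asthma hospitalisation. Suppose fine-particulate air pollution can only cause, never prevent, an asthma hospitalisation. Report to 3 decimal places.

PN ≈ 0.711

p₁ = P(outcome | exposed) = 897/1047 = 0.85673
p₀ = P(outcome | unexposed) = 250/1009 = 0.24777
Under exogeneity and monotonicity, PN = (p₁ − p₀)/p₁.
PN = (0.85673 − 0.24777) / 0.85673 ≈ 0.7108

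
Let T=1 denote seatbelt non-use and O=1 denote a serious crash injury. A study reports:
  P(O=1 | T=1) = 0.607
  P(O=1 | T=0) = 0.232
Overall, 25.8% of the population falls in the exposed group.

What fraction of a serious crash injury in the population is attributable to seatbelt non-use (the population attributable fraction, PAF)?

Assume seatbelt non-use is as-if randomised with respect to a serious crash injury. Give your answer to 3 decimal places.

Let p₁ = 0.607, p₀ = 0.232.
Overall risk P(Y=1) = π·p₁ + (1−π)·p₀ = 0.258×0.607 + 0.742×0.232 = 0.32875.
Under exogeneity, PAF = [P(Y=1) − p₀] / P(Y=1).
PAF = (0.32875 − 0.232) / 0.32875 ≈ 0.2943

PAF ≈ 0.294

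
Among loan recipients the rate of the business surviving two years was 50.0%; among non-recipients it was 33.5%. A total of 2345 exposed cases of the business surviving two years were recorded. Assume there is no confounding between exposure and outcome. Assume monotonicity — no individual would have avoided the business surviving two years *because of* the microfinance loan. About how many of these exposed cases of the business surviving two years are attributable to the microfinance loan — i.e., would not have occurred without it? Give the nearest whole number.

p₁ = 0.5, p₀ = 0.335.
PN = (p₁ − p₀)/p₁ = (0.5 − 0.335) / 0.5 ≈ 0.33000.
Attributable cases ≈ PN × (exposed cases) = 0.33000 × 2345 ≈ 773.85.

about 774 cases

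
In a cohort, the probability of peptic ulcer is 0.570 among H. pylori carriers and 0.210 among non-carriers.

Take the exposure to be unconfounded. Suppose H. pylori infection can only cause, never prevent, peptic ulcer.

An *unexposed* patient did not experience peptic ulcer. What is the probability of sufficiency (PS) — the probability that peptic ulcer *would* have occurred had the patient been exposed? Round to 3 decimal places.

PS ≈ 0.456

Let p₁ = 0.57, p₀ = 0.21.
Under exogeneity and monotonicity, PS = (p₁ − p₀) / (1 − p₀).
PS = (0.57 − 0.21) / (1 − 0.21) = 0.36 / 0.79 ≈ 0.4557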